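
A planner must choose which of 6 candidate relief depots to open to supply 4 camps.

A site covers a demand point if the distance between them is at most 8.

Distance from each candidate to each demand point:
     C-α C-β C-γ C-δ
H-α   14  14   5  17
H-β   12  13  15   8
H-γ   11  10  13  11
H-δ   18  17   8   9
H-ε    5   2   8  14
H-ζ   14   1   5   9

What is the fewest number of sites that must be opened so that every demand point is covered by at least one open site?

2

Coverage sets (demand points within 8 of each site):
  H-α: {C-γ}
  H-β: {C-δ}
  H-γ: {}
  H-δ: {C-γ}
  H-ε: {C-α, C-β, C-γ}
  H-ζ: {C-β, C-γ}
No single site covers all 4 demand points.
But {H-β, H-ε} covers everything, so the minimum is 2.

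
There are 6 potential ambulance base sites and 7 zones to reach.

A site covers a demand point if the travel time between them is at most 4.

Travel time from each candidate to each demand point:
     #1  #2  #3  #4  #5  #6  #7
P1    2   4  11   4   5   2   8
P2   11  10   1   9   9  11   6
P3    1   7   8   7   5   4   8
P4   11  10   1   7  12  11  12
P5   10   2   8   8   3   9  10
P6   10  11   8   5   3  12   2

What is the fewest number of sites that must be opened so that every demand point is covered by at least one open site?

Coverage sets (demand points within 4 of each site):
  P1: {#1, #2, #4, #6}
  P2: {#3}
  P3: {#1, #6}
  P4: {#3}
  P5: {#2, #5}
  P6: {#5, #7}
No 2 sites suffice: every size-2 union leaves at least one demand point uncovered.
But {P1, P2, P6} covers everything, so the minimum is 3.

3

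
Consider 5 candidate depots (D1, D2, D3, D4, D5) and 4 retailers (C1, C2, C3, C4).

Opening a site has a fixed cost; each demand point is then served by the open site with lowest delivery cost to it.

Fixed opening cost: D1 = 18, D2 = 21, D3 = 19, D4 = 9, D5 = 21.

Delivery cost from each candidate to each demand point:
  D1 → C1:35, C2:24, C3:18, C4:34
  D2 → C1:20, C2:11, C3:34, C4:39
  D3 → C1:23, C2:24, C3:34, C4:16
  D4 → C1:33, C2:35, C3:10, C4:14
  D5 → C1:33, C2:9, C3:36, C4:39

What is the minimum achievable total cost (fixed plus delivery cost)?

85

Open {D2, D4}: assign each demand point to its cheapest open site.
  C1→D2 20, C2→D2 11, C3→D4 10, C4→D4 14
  delivery cost 55, fixed 30 → total 85.
Compare {D4, D5}: delivery cost 66 + fixed 30 = 96.
Compare {D3, D4}: delivery cost 71 + fixed 28 = 99.
Compare {D4}: delivery cost 92 + fixed 9 = 101.
All other subsets cost ≥ 96. Minimum total cost: 85.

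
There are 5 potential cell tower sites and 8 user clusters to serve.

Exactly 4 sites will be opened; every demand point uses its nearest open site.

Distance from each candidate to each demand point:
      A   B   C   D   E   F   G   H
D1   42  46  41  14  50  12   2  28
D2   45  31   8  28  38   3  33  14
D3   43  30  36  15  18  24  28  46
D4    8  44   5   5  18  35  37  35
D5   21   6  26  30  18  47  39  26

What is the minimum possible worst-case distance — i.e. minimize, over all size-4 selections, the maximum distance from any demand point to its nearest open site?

18

Open {D1, D2, D4, D5}.
  Farthest demand point is E at distance 18 (to D4); all others are ≤ 18.
With {D1, D2, D3, D5} the worst case is 21.
With {D1, D3, D4, D5} the worst case is 26.
No size-4 selection achieves below 18.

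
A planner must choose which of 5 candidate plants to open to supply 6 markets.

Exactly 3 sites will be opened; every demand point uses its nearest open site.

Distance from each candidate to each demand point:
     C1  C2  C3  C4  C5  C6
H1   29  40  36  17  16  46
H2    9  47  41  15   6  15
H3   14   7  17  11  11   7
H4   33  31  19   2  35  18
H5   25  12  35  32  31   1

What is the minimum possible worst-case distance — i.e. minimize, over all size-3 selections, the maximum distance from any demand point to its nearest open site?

17

Open {H1, H2, H3}.
  Farthest demand point is C3 at distance 17 (to H3); all others are ≤ 17.
With {H1, H3, H4} the worst case is 17.
With {H1, H3, H5} the worst case is 17.
No size-3 selection achieves below 17.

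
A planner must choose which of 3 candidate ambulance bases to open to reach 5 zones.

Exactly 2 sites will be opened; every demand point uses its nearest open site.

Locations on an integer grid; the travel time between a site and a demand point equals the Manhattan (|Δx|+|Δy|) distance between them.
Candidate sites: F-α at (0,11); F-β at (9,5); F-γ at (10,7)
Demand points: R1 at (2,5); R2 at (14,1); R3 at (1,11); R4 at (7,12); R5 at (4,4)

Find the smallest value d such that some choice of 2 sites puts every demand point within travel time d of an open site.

9

Open {F-α, F-β}.
  Farthest demand point is R2 at travel time 9 (to F-β); all others are ≤ 9.
With {F-α, F-γ} the worst case is 10.
With {F-β, F-γ} the worst case is 13.
No size-2 selection achieves below 9.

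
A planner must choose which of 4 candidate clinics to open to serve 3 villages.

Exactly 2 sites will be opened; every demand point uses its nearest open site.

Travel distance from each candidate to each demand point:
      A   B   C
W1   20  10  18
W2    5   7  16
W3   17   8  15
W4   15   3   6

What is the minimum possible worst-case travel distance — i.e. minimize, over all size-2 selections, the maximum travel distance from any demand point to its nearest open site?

6

Open {W2, W4}.
  Farthest demand point is C at travel distance 6 (to W4); all others are ≤ 6.
With {W1, W4} the worst case is 15.
With {W2, W3} the worst case is 15.
No size-2 selection achieves below 6.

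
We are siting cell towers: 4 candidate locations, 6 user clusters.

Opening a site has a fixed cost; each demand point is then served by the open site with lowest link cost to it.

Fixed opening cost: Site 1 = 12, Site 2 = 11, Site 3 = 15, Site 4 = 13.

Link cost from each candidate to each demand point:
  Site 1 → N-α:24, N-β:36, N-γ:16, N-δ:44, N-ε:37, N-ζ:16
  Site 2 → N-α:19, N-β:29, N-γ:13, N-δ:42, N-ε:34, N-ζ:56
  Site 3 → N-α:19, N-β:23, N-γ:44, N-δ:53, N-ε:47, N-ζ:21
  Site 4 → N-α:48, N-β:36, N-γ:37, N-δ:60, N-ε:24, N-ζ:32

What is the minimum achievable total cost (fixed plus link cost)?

Open {Site 1, Site 2}: assign each demand point to its cheapest open site.
  N-α→Site 2 19, N-β→Site 2 29, N-γ→Site 2 13, N-δ→Site 2 42, N-ε→Site 2 34, N-ζ→Site 1 16
  link cost 153, fixed 23 → total 176.
Compare {Site 2, Site 3}: link cost 152 + fixed 26 = 178.
Compare {Site 1, Site 2, Site 4}: link cost 143 + fixed 36 = 179.
Compare {Site 2, Site 3, Site 4}: link cost 142 + fixed 39 = 181.
All other subsets cost ≥ 178. Minimum total cost: 176.

176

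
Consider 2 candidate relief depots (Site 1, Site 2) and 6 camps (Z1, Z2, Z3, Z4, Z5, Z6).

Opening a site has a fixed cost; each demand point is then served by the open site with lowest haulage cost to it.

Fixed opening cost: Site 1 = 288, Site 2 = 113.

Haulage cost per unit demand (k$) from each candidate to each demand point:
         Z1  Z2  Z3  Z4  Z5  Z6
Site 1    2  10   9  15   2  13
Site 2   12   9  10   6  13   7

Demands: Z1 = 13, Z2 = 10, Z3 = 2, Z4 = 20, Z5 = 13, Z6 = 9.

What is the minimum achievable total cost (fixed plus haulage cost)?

731

Open {Site 2}: assign each demand point to its cheapest open site.
  Z1→Site 2 13×12=156, Z2→Site 2 10×9=90, Z3→Site 2 2×10=20, Z4→Site 2 20×6=120, Z5→Site 2 13×13=169, Z6→Site 2 9×7=63
  haulage cost 618, fixed 113 → total 731.
Compare {Site 1, Site 2}: haulage cost 343 + fixed 401 = 744.
Compare {Site 1}: haulage cost 587 + fixed 288 = 875.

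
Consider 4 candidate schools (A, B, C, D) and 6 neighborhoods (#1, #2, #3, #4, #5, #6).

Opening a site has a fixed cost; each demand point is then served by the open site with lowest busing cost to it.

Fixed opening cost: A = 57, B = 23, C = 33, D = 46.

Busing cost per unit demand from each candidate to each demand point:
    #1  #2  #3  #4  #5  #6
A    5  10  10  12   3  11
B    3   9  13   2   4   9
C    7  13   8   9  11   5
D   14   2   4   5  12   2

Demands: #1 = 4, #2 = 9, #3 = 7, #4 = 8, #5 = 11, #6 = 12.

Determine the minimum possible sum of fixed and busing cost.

211

Open {B, D}: assign each demand point to its cheapest open site.
  #1→B 4×3=12, #2→D 9×2=18, #3→D 7×4=28, #4→B 8×2=16, #5→B 11×4=44, #6→D 12×2=24
  busing cost 142, fixed 69 → total 211.
Compare {B, C, D}: busing cost 142 + fixed 102 = 244.
Compare {A, B, D}: busing cost 131 + fixed 126 = 257.
Compare {A, D}: busing cost 163 + fixed 103 = 266.
All other subsets cost ≥ 244. Minimum total cost: 211.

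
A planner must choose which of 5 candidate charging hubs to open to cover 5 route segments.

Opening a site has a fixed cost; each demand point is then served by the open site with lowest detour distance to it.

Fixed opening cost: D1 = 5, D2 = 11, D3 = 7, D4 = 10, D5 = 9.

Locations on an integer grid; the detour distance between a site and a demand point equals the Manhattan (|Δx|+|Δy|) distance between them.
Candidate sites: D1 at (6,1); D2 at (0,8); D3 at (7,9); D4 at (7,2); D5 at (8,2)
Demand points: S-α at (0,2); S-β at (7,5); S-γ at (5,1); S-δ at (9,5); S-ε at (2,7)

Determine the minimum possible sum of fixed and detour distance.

Open {D1}: assign each demand point to its cheapest open site.
  S-α→D1 7, S-β→D1 5, S-γ→D1 1, S-δ→D1 7, S-ε→D1 10
  detour distance 30, fixed 5 → total 35.
Compare {D1, D3}: detour distance 25 + fixed 12 = 37.
Compare {D4}: detour distance 28 + fixed 10 = 38.
Compare {D1, D2}: detour distance 22 + fixed 16 = 38.
All other subsets cost ≥ 37. Minimum total cost: 35.

35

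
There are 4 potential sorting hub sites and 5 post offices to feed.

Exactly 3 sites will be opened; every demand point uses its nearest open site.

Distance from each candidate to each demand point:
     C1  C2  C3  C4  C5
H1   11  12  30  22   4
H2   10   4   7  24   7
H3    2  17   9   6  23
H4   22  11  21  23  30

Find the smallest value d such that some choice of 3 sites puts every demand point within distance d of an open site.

Open {H1, H2, H3}.
  Farthest demand point is C3 at distance 7 (to H2); all others are ≤ 7.
With {H2, H3, H4} the worst case is 7.
With {H1, H3, H4} the worst case is 11.
No size-3 selection achieves below 7.

7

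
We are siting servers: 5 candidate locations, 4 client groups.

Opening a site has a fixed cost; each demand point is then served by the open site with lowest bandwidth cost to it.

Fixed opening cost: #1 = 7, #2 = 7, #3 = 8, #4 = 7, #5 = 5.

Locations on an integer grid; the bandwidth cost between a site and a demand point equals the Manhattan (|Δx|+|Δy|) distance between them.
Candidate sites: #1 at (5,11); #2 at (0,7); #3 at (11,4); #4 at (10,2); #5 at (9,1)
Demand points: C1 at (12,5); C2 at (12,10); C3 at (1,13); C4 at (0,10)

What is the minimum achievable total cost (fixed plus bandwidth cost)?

34

Open {#2, #3}: assign each demand point to its cheapest open site.
  C1→#3 2, C2→#3 7, C3→#2 7, C4→#2 3
  bandwidth cost 19, fixed 15 → total 34.
Compare {#1, #3}: bandwidth cost 21 + fixed 15 = 36.
Compare {#1, #4}: bandwidth cost 25 + fixed 14 = 39.
Compare {#1, #5}: bandwidth cost 27 + fixed 12 = 39.
All other subsets cost ≥ 36. Minimum total cost: 34.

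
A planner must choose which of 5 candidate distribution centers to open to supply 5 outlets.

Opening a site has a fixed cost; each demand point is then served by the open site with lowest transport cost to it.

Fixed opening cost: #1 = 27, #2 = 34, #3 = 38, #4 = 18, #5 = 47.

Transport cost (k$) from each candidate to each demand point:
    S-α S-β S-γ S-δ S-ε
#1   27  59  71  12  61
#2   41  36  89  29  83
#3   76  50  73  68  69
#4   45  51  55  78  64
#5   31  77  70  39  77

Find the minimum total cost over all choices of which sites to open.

Open {#1, #4}: assign each demand point to its cheapest open site.
  S-α→#1 27, S-β→#4 51, S-γ→#4 55, S-δ→#1 12, S-ε→#1 61
  transport cost 206, fixed 45 → total 251.
Compare {#1}: transport cost 230 + fixed 27 = 257.
Compare {#1, #2}: transport cost 207 + fixed 61 = 268.
Compare {#1, #2, #4}: transport cost 191 + fixed 79 = 270.
All other subsets cost ≥ 257. Minimum total cost: 251.

251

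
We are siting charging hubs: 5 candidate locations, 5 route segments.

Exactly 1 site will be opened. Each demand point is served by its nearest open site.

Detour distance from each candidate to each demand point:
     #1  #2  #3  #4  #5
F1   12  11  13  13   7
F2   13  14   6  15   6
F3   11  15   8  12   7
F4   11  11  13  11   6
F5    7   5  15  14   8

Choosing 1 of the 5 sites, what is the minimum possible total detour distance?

49

Open {F5}.
  #1→F5 7, #2→F5 5, #3→F5 15, #4→F5 14, #5→F5 8  ⇒ total 49.
Compare {F4}: total 52.
Compare {F3}: total 53.
No size-1 selection does better; minimum is 49.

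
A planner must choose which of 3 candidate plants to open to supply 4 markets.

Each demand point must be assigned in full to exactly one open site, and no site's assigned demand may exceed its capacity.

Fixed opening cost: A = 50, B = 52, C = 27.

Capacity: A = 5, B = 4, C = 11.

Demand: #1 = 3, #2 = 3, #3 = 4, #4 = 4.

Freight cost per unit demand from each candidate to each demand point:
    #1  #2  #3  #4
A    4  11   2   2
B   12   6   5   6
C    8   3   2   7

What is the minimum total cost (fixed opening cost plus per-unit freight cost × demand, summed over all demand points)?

126

Open {A, C}; cheapest assignment that respects the capacities:
  A (cap 5, load 4): #4 — cost 4×2 = 8
  C (cap 11, load 10): #1, #2, #3 — cost 3×8 + 3×3 + 4×2 = 41
  Shipping 49, fixed 77 → total 126.
  Any other capacity-feasible assignment to {A, C} ships for at least 49.
Compare {B, C}: its best feasible assignment gives total 144.
Compare {A, B, C}: its best feasible assignment gives total 178.
Every other set of open sites that can feasibly serve all demand totals ≥ 144 even under its best assignment. Minimum: 126.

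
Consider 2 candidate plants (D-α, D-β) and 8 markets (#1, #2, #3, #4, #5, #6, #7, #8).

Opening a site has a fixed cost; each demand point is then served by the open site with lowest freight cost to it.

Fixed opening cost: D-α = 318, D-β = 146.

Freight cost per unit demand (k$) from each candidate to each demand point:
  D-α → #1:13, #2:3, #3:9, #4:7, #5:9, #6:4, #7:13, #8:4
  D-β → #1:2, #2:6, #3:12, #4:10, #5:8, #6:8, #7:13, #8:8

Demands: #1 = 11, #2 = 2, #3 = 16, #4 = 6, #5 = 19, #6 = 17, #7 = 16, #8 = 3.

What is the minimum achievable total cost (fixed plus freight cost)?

952

Open {D-β}: assign each demand point to its cheapest open site.
  #1→D-β 11×2=22, #2→D-β 2×6=12, #3→D-β 16×12=192, #4→D-β 6×10=60, #5→D-β 19×8=152, #6→D-β 17×8=136, #7→D-β 16×13=208, #8→D-β 3×8=24
  freight cost 806, fixed 146 → total 952.
Compare {D-α}: freight cost 794 + fixed 318 = 1112.
Compare {D-α, D-β}: freight cost 654 + fixed 464 = 1118.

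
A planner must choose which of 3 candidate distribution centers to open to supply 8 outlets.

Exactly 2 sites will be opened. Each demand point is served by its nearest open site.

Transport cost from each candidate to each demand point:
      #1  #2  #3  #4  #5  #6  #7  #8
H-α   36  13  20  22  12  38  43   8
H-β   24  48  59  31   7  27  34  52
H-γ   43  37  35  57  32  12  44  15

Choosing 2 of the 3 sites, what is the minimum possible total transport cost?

Open {H-α, H-β}.
  #1→H-β 24, #2→H-α 13, #3→H-α 20, #4→H-α 22, #5→H-β 7, #6→H-β 27, #7→H-β 34, #8→H-α 8  ⇒ total 155.
Compare {H-α, H-γ}: total 166.
Compare {H-β, H-γ}: total 195.

155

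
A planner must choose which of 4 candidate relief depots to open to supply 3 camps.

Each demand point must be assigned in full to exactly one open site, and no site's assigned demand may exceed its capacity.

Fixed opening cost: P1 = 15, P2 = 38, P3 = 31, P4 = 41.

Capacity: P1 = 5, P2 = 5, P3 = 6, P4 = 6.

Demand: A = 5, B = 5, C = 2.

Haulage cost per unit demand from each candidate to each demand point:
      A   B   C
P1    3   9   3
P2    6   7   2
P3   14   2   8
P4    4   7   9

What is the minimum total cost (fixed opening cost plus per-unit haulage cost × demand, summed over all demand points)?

113

Open {P1, P2, P3}; cheapest assignment that respects the capacities:
  P1 (cap 5, load 5): A — cost 5×3 = 15
  P2 (cap 5, load 2): C — cost 2×2 = 4
  P3 (cap 6, load 5): B — cost 5×2 = 10
  Shipping 29, fixed 84 → total 113.
  Any other capacity-feasible assignment to {P1, P2, P3} ships for at least 29.
Compare {P1, P3, P4}: its best feasible assignment gives total 123.
Compare {P2, P3, P4}: its best feasible assignment gives total 144.
Every other set of open sites that can feasibly serve all demand totals ≥ 123 even under its best assignment. Minimum: 113.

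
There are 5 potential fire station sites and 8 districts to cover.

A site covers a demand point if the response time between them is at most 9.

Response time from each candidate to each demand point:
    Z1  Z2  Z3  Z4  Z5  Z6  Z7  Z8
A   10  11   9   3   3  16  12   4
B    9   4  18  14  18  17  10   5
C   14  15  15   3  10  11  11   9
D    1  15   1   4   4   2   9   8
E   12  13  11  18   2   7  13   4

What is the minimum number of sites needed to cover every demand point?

2

Coverage sets (demand points within 9 of each site):
  A: {Z3, Z4, Z5, Z8}
  B: {Z1, Z2, Z8}
  C: {Z4, Z8}
  D: {Z1, Z3, Z4, Z5, Z6, Z7, Z8}
  E: {Z5, Z6, Z8}
No single site covers all 8 demand points.
But {B, D} covers everything, so the minimum is 2.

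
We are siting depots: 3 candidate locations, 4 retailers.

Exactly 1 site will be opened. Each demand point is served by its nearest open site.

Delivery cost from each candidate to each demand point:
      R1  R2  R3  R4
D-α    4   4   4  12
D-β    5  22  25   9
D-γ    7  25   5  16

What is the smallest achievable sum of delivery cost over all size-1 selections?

Open {D-α}.
  R1→D-α 4, R2→D-α 4, R3→D-α 4, R4→D-α 12  ⇒ total 24.
Compare {D-γ}: total 53.
Compare {D-β}: total 61.

24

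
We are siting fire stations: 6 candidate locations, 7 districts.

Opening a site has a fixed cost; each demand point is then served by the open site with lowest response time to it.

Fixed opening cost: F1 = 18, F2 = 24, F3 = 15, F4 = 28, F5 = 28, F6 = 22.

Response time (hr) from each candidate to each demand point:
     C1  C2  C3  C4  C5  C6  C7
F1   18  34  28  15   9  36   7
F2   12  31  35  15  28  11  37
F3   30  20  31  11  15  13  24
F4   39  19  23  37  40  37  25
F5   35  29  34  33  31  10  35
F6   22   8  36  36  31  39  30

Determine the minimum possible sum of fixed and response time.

139

Open {F1, F3}: assign each demand point to its cheapest open site.
  C1→F1 18, C2→F3 20, C3→F1 28, C4→F3 11, C5→F1 9, C6→F3 13, C7→F1 7
  response time 106, fixed 33 → total 139.
Compare {F1, F3, F6}: response time 94 + fixed 55 = 149.
Compare {F1, F2, F6}: response time 90 + fixed 64 = 154.
Compare {F1, F2}: response time 113 + fixed 42 = 155.
All other subsets cost ≥ 149. Minimum total cost: 139.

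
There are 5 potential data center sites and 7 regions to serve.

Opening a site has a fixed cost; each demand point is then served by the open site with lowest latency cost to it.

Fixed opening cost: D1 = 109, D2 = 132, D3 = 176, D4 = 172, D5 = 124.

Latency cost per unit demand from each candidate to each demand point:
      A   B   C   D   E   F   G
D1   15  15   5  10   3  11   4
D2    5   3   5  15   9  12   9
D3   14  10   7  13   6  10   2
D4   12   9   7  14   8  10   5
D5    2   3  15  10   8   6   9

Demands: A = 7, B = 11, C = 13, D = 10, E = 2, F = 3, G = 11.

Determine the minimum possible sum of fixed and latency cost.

513

Open {D1, D5}: assign each demand point to its cheapest open site.
  A→D5 7×2=14, B→D5 11×3=33, C→D1 13×5=65, D→D1 10×10=100, E→D1 2×3=6, F→D5 3×6=18, G→D1 11×4=44
  latency cost 280, fixed 233 → total 513.
Compare {D1, D2}: latency cost 316 + fixed 241 = 557.
Compare {D2}: latency cost 436 + fixed 132 = 568.
Compare {D3, D5}: latency cost 290 + fixed 300 = 590.
All other subsets cost ≥ 557. Minimum total cost: 513.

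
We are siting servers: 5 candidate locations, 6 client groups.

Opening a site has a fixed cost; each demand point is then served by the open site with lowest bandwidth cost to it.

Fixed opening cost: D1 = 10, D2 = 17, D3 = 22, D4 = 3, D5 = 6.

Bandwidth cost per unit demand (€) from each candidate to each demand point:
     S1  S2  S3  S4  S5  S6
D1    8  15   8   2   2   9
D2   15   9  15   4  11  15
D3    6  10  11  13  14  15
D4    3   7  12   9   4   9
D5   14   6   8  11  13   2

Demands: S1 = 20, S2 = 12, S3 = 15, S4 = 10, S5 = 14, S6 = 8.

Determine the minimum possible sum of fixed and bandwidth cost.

Open {D1, D4, D5}: assign each demand point to its cheapest open site.
  S1→D4 20×3=60, S2→D5 12×6=72, S3→D1 15×8=120, S4→D1 10×2=20, S5→D1 14×2=28, S6→D5 8×2=16
  bandwidth cost 316, fixed 19 → total 335.
Compare {D1, D2, D4, D5}: bandwidth cost 316 + fixed 36 = 352.
Compare {D1, D3, D4, D5}: bandwidth cost 316 + fixed 41 = 357.
Compare {D1, D2, D3, D4, D5}: bandwidth cost 316 + fixed 58 = 374.
All other subsets cost ≥ 352. Minimum total cost: 335.

335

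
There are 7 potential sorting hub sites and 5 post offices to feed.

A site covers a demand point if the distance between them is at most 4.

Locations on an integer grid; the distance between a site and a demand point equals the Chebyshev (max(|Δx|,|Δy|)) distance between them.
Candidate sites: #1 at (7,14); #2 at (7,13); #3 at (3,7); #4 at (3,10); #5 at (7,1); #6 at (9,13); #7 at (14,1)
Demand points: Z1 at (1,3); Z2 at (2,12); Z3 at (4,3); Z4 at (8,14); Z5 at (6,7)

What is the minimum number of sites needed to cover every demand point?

Coverage sets (demand points within 4 of each site):
  #1: {Z4}
  #2: {Z4}
  #3: {Z1, Z3, Z5}
  #4: {Z2, Z5}
  #5: {Z3}
  #6: {Z4}
  #7: {}
No 2 sites suffice: every size-2 union leaves at least one demand point uncovered.
But {#1, #3, #4} covers everything, so the minimum is 3.

3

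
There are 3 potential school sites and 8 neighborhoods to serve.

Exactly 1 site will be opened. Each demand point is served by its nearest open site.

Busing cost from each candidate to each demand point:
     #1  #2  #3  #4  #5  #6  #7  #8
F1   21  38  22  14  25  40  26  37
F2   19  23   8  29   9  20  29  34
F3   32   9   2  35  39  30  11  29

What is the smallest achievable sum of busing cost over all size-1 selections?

171

Open {F2}.
  #1→F2 19, #2→F2 23, #3→F2 8, #4→F2 29, #5→F2 9, #6→F2 20, #7→F2 29, #8→F2 34  ⇒ total 171.
Compare {F3}: total 187.
Compare {F1}: total 223.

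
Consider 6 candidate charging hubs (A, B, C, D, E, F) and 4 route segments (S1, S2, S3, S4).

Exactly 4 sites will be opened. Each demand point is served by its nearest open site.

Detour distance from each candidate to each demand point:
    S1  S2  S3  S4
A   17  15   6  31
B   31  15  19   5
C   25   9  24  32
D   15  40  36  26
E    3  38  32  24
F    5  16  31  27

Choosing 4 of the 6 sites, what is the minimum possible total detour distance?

Open {A, B, C, E}.
  S1→E 3, S2→C 9, S3→A 6, S4→B 5  ⇒ total 23.
Compare {A, B, C, F}: total 25.
Compare {A, B, D, E}: total 29.
No size-4 selection does better; minimum is 23.

23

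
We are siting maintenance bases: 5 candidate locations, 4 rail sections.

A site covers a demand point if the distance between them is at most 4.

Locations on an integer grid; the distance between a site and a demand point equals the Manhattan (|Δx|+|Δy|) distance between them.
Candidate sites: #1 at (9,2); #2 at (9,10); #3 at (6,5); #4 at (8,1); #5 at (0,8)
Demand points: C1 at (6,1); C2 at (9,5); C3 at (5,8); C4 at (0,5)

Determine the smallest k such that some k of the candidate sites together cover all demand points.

2

Coverage sets (demand points within 4 of each site):
  #1: {C1, C2}
  #2: {}
  #3: {C1, C2, C3}
  #4: {C1}
  #5: {C4}
No single site covers all 4 demand points.
But {#3, #5} covers everything, so the minimum is 2.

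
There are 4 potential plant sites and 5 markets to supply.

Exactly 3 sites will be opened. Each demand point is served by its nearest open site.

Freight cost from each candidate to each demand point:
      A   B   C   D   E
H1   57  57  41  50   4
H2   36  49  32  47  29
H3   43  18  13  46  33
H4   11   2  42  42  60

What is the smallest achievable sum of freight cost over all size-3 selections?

Open {H1, H3, H4}.
  A→H4 11, B→H4 2, C→H3 13, D→H4 42, E→H1 4  ⇒ total 72.
Compare {H1, H2, H4}: total 91.
Compare {H2, H3, H4}: total 97.
No size-3 selection does better; minimum is 72.

72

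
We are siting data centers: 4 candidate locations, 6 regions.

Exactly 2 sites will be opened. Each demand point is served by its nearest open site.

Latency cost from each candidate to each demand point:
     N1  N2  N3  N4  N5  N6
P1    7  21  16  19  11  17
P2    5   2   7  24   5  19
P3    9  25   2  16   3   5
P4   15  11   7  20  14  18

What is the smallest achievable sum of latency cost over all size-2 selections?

Open {P2, P3}.
  N1→P2 5, N2→P2 2, N3→P3 2, N4→P3 16, N5→P3 3, N6→P3 5  ⇒ total 33.
Compare {P3, P4}: total 46.
Compare {P1, P3}: total 54.
No size-2 selection does better; minimum is 33.

33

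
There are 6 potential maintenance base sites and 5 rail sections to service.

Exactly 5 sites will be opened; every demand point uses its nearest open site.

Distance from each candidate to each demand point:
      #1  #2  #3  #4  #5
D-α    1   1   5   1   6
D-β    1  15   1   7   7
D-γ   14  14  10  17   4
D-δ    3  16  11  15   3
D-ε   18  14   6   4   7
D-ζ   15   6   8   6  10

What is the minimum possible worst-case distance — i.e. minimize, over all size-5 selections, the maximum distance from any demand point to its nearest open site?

3

Open {D-α, D-β, D-γ, D-δ, D-ε}.
  Farthest demand point is #5 at distance 3 (to D-δ); all others are ≤ 3.
With {D-α, D-β, D-γ, D-δ, D-ζ} the worst case is 3.
With {D-α, D-β, D-δ, D-ε, D-ζ} the worst case is 3.
No size-5 selection achieves below 3.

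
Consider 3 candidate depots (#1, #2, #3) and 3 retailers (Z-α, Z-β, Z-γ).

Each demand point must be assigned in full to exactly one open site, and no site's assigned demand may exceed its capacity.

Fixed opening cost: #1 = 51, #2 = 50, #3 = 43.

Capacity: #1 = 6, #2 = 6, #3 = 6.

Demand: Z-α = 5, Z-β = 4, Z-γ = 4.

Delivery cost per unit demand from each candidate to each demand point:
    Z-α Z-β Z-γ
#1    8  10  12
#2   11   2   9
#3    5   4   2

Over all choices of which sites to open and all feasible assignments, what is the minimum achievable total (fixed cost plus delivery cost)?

200

Open {#1, #2, #3}; cheapest assignment that respects the capacities:
  #1 (cap 6, load 5): Z-α — cost 5×8 = 40
  #2 (cap 6, load 4): Z-β — cost 4×2 = 8
  #3 (cap 6, load 4): Z-γ — cost 4×2 = 8
  Shipping 56, fixed 144 → total 200.
  Any other capacity-feasible assignment to {#1, #2, #3} ships for at least 56.
Total demand is 13 and no other set of sites has combined capacity ≥ 13, so {#1, #2, #3} is the only feasible choice of open sites. Minimum: 200.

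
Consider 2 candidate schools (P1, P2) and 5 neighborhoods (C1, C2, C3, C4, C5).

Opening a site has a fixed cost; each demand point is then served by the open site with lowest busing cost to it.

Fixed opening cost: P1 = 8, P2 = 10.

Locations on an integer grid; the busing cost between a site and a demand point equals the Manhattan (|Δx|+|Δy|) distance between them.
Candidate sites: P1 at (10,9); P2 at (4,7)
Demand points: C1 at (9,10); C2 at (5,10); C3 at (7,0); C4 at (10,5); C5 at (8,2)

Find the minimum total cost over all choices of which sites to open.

41

Open {P1}: assign each demand point to its cheapest open site.
  C1→P1 2, C2→P1 6, C3→P1 12, C4→P1 4, C5→P1 9
  busing cost 33, fixed 8 → total 41.
Compare {P1, P2}: busing cost 29 + fixed 18 = 47.
Compare {P2}: busing cost 39 + fixed 10 = 49.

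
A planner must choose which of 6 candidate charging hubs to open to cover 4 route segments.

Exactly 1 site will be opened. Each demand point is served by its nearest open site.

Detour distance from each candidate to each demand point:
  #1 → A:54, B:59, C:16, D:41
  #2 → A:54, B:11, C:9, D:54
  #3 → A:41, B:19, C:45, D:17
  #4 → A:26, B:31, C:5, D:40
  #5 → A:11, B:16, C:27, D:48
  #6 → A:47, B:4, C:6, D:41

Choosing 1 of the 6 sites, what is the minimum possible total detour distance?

98

Open {#6}.
  A→#6 47, B→#6 4, C→#6 6, D→#6 41  ⇒ total 98.
Compare {#4}: total 102.
Compare {#5}: total 102.
No size-1 selection does better; minimum is 98.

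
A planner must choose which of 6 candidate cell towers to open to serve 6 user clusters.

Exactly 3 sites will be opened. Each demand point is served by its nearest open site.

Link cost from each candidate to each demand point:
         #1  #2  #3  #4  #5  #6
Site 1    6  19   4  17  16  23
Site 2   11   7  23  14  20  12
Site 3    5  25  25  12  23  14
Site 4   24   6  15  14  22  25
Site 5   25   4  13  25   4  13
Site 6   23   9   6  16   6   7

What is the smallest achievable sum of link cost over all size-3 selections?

Open {Site 3, Site 5, Site 6}.
  #1→Site 3 5, #2→Site 5 4, #3→Site 6 6, #4→Site 3 12, #5→Site 5 4, #6→Site 6 7  ⇒ total 38.
Compare {Site 1, Site 5, Site 6}: total 41.
Compare {Site 1, Site 3, Site 5}: total 42.
No size-3 selection does better; minimum is 38.

38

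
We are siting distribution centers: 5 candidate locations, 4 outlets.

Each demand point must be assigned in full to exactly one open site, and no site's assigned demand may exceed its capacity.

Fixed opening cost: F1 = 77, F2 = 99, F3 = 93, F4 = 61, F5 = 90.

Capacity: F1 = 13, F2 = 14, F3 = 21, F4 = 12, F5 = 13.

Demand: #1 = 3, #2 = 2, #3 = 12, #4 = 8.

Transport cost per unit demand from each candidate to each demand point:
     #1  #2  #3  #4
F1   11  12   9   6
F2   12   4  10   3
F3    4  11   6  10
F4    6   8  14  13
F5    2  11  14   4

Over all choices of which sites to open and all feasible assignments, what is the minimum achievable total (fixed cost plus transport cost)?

Open {F2, F3}; cheapest assignment that respects the capacities:
  F2 (cap 14, load 10): #2, #4 — cost 2×4 + 8×3 = 32
  F3 (cap 21, load 15): #1, #3 — cost 3×4 + 12×6 = 84
  Shipping 116, fixed 192 → total 308.
  Any other capacity-feasible assignment to {F2, F3} ships for at least 116.
Compare {F3, F5}: its best feasible assignment gives total 315.
Compare {F1, F3}: its best feasible assignment gives total 324.
Every other set of open sites that can feasibly serve all demand totals ≥ 315 even under its best assignment. Minimum: 308.

308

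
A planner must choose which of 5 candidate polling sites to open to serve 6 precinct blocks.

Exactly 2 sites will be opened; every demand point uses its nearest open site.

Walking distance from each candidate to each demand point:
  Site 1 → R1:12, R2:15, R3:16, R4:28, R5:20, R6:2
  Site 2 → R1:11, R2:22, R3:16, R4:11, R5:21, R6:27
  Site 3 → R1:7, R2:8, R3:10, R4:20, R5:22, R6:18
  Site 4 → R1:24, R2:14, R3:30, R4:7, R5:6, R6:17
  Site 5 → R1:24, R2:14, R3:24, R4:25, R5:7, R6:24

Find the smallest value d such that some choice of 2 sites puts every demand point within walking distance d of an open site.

16

Open {Site 1, Site 4}.
  Farthest demand point is R3 at walking distance 16 (to Site 1); all others are ≤ 16.
With {Site 2, Site 4} the worst case is 17.
With {Site 3, Site 4} the worst case is 17.
No size-2 selection achieves below 16.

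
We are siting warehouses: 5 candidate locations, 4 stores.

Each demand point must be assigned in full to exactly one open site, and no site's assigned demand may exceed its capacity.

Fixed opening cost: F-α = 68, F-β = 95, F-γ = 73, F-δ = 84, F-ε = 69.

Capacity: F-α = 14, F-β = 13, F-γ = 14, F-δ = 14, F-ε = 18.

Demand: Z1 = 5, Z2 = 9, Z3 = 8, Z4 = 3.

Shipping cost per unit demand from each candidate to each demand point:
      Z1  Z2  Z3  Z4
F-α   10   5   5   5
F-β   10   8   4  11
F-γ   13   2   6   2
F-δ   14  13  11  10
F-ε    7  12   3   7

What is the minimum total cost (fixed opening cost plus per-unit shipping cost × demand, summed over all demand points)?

225

Open {F-γ, F-ε}; cheapest assignment that respects the capacities:
  F-γ (cap 14, load 12): Z2, Z4 — cost 9×2 + 3×2 = 24
  F-ε (cap 18, load 13): Z1, Z3 — cost 5×7 + 8×3 = 59
  Shipping 83, fixed 142 → total 225.
  Any other capacity-feasible assignment to {F-γ, F-ε} ships for at least 83.
Compare {F-α, F-γ}: its best feasible assignment gives total 255.
Compare {F-α, F-ε}: its best feasible assignment gives total 256.
Every other set of open sites that can feasibly serve all demand totals ≥ 255 even under its best assignment. Minimum: 225.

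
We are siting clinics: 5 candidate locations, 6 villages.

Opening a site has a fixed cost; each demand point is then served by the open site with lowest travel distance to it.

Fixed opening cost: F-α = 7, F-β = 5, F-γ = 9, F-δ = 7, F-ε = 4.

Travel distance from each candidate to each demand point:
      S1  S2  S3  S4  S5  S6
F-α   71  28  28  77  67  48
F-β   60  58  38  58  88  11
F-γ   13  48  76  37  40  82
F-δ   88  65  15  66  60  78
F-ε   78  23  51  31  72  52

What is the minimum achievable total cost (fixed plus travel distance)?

Open {F-β, F-γ, F-δ, F-ε}: assign each demand point to its cheapest open site.
  S1→F-γ 13, S2→F-ε 23, S3→F-δ 15, S4→F-ε 31, S5→F-γ 40, S6→F-β 11
  travel distance 133, fixed 25 → total 158.
Compare {F-α, F-β, F-γ, F-δ, F-ε}: travel distance 133 + fixed 32 = 165.
Compare {F-α, F-β, F-γ, F-ε}: travel distance 146 + fixed 25 = 171.
Compare {F-α, F-β, F-γ, F-δ}: travel distance 144 + fixed 28 = 172.
All other subsets cost ≥ 165. Minimum total cost: 158.

158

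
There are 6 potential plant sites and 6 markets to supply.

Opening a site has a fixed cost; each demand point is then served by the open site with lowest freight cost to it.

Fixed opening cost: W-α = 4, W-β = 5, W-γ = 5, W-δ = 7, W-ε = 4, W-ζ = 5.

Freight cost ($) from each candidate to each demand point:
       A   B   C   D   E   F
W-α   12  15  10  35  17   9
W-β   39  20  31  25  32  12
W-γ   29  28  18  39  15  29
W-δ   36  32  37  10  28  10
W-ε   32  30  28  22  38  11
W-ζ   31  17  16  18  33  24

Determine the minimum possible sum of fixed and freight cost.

84

Open {W-α, W-δ}: assign each demand point to its cheapest open site.
  A→W-α 12, B→W-α 15, C→W-α 10, D→W-δ 10, E→W-α 17, F→W-α 9
  freight cost 73, fixed 11 → total 84.
Compare {W-α, W-γ, W-δ}: freight cost 71 + fixed 16 = 87.
Compare {W-α, W-δ, W-ε}: freight cost 73 + fixed 15 = 88.
Compare {W-α, W-β, W-δ}: freight cost 73 + fixed 16 = 89.
All other subsets cost ≥ 87. Minimum total cost: 84.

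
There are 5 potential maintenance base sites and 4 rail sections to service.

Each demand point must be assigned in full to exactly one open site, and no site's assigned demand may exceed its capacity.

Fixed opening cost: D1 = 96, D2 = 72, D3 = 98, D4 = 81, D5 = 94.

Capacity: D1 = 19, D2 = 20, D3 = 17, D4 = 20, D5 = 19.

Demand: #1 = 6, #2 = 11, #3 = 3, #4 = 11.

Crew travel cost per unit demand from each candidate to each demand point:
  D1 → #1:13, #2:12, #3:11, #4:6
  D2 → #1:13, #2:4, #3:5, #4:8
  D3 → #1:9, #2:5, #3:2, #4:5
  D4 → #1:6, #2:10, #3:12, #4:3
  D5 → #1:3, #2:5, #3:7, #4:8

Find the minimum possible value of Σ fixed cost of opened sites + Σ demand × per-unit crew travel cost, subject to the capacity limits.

281

Open {D2, D4}; cheapest assignment that respects the capacities:
  D2 (cap 20, load 14): #2, #3 — cost 11×4 + 3×5 = 59
  D4 (cap 20, load 17): #1, #4 — cost 6×6 + 11×3 = 69
  Shipping 128, fixed 153 → total 281.
  Any other capacity-feasible assignment to {D2, D4} ships for at least 128.
Compare {D3, D4}: its best feasible assignment gives total 309.
Compare {D4, D5}: its best feasible assignment gives total 317.
Every other set of open sites that can feasibly serve all demand totals ≥ 309 even under its best assignment. Minimum: 281.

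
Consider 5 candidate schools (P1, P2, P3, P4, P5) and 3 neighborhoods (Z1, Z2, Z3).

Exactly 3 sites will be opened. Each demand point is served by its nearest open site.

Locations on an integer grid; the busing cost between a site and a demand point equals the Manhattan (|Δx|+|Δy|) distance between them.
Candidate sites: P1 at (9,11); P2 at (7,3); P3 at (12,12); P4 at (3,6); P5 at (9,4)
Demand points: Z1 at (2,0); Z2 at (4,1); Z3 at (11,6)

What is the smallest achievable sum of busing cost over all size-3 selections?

Open {P2, P4, P5}.
  Z1→P4 7, Z2→P2 5, Z3→P5 4  ⇒ total 16.
Compare {P1, P2, P5}: total 17.
Compare {P1, P4, P5}: total 17.
No size-3 selection does better; minimum is 16.

16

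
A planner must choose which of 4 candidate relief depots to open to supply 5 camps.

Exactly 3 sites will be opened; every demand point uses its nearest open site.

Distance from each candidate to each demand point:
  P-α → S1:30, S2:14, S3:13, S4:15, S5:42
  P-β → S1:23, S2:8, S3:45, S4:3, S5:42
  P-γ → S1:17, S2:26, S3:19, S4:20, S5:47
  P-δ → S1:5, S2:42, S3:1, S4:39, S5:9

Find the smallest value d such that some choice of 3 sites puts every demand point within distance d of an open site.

Open {P-α, P-β, P-δ}.
  Farthest demand point is S5 at distance 9 (to P-δ); all others are ≤ 9.
With {P-β, P-γ, P-δ} the worst case is 9.
With {P-α, P-γ, P-δ} the worst case is 15.
No size-3 selection achieves below 9.

9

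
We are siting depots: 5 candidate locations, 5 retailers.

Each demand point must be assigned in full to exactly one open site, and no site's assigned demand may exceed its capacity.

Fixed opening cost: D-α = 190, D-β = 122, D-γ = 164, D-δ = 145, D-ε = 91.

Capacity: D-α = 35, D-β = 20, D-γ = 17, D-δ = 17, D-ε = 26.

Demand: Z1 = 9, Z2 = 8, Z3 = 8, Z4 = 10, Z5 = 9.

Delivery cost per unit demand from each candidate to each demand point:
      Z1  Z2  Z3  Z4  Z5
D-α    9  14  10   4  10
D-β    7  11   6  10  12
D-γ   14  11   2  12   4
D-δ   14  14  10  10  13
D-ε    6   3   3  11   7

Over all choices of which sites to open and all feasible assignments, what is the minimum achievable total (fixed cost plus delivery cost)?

487

Open {D-β, D-ε}; cheapest assignment that respects the capacities:
  D-β (cap 20, load 19): Z1, Z4 — cost 9×7 + 10×10 = 163
  D-ε (cap 26, load 25): Z2, Z3, Z5 — cost 8×3 + 8×3 + 9×7 = 111
  Shipping 274, fixed 213 → total 487.
  Any other capacity-feasible assignment to {D-β, D-ε} ships for at least 274.
Compare {D-α, D-ε}: its best feasible assignment gives total 513.
Compare {D-β, D-γ, D-ε}: its best feasible assignment gives total 607.
Every other set of open sites that can feasibly serve all demand totals ≥ 513 even under its best assignment. Minimum: 487.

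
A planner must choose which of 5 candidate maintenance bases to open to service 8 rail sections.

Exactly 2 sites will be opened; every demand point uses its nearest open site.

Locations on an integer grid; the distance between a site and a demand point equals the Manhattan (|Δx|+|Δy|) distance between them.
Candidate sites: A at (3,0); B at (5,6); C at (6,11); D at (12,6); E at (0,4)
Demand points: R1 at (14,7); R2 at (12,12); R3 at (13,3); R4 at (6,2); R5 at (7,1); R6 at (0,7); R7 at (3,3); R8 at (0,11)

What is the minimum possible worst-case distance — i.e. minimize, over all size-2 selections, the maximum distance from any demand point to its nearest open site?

Open {B, D}.
  Farthest demand point is R8 at distance 10 (to B); all others are ≤ 10.
With {D, E} the worst case is 10.
With {B, C} the worst case is 11.
No size-2 selection achieves below 10.

10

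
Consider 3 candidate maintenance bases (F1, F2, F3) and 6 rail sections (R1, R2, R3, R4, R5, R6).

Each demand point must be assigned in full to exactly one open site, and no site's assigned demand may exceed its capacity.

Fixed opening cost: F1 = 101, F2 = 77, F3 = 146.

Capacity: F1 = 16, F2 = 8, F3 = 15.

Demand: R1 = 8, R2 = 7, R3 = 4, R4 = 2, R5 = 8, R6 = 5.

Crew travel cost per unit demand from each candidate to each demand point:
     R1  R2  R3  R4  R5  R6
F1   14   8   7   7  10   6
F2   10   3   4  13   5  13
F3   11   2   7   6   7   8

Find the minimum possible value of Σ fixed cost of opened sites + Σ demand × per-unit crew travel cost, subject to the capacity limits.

538

Open {F1, F2, F3}; cheapest assignment that respects the capacities:
  F1 (cap 16, load 11): R3, R4, R6 — cost 4×7 + 2×7 + 5×6 = 72
  F2 (cap 8, load 8): R5 — cost 8×5 = 40
  F3 (cap 15, load 15): R1, R2 — cost 8×11 + 7×2 = 102
  Shipping 214, fixed 324 → total 538.
  Any other capacity-feasible assignment to {F1, F2, F3} ships for at least 214.
Total demand is 34 and no other set of sites has combined capacity ≥ 34, so {F1, F2, F3} is the only feasible choice of open sites. Minimum: 538.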